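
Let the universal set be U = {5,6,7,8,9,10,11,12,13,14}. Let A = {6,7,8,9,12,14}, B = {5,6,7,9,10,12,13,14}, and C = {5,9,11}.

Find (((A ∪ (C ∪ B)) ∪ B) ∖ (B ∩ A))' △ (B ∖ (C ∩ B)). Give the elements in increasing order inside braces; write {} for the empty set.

C ∪ B = {5,6,7,9,10,11,12,13,14}
A ∪ (C ∪ B) = {5,6,7,8,9,10,11,12,13,14}
(A ∪ (C ∪ B)) ∪ B = {5,6,7,8,9,10,11,12,13,14}
B ∩ A = {6,7,9,12,14}
((A ∪ (C ∪ B)) ∪ B) ∖ (B ∩ A) = {5,8,10,11,13}
(((A ∪ (C ∪ B)) ∪ B) ∖ (B ∩ A))' = {6,7,9,12,14}
C ∩ B = {5,9}
B ∖ (C ∩ B) = {6,7,10,12,13,14}
(((A ∪ (C ∪ B)) ∪ B) ∖ (B ∩ A))' △ (B ∖ (C ∩ B)) = {9,10,13}

{9,10,13}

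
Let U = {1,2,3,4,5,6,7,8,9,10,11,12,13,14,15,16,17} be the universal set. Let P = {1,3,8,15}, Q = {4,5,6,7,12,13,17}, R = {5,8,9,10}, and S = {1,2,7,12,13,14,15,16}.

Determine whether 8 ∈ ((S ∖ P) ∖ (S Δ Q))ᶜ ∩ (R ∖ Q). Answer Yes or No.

8 ∉ S and 8 ∈ P, so 8 ∉ S ∖ P
8 ∉ S and 8 ∉ Q, so 8 ∉ S Δ Q
8 ∉ (S ∖ P) and 8 ∉ (S Δ Q), so 8 ∉ (S ∖ P) ∖ (S Δ Q)
8 ∈ ((S ∖ P) ∖ (S Δ Q))ᶜ since 8 ∉ ((S ∖ P) ∖ (S Δ Q))
8 ∈ R and 8 ∉ Q, so 8 ∈ R ∖ Q
8 ∈ ((S ∖ P) ∖ (S Δ Q))ᶜ and 8 ∈ (R ∖ Q), so 8 ∈ ((S ∖ P) ∖ (S Δ Q))ᶜ ∩ (R ∖ Q)

Yes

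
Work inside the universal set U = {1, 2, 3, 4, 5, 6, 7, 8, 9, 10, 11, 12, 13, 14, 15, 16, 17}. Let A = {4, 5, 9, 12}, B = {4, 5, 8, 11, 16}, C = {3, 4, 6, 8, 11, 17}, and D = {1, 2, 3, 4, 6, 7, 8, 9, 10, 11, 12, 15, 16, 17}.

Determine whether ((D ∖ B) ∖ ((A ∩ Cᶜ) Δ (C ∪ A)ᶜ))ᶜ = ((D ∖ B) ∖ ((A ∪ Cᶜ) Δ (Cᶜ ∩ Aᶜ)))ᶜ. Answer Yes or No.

No

D ∖ B = {1, 2, 3, 6, 7, 9, 10, 12, 15, 17}
Cᶜ = {1, 2, 5, 7, 9, 10, 12, 13, 14, 15, 16}
A ∩ Cᶜ = {5, 9, 12}
C ∪ A = {3, 4, 5, 6, 8, 9, 11, 12, 17}
(C ∪ A)ᶜ = {1, 2, 7, 10, 13, 14, 15, 16}
(A ∩ Cᶜ) Δ (C ∪ A)ᶜ = {1, 2, 5, 7, 9, 10, 12, 13, 14, 15, 16}
(D ∖ B) ∖ ((A ∩ Cᶜ) Δ (C ∪ A)ᶜ) = {3, 6, 17}
((D ∖ B) ∖ ((A ∩ Cᶜ) Δ (C ∪ A)ᶜ))ᶜ = {1, 2, 4, 5, 7, 8, 9, 10, 11, 12, 13, 14, 15, 16}
A ∪ Cᶜ = {1, 2, 4, 5, 7, 9, 10, 12, 13, 14, 15, 16}
Aᶜ = {1, 2, 3, 6, 7, 8, 10, 11, 13, 14, 15, 16, 17}
Cᶜ ∩ Aᶜ = {1, 2, 7, 10, 13, 14, 15, 16}
(A ∪ Cᶜ) Δ (Cᶜ ∩ Aᶜ) = {4, 5, 9, 12}
(D ∖ B) ∖ ((A ∪ Cᶜ) Δ (Cᶜ ∩ Aᶜ)) = {1, 2, 3, 6, 7, 10, 15, 17}
((D ∖ B) ∖ ((A ∪ Cᶜ) Δ (Cᶜ ∩ Aᶜ)))ᶜ = {4, 5, 8, 9, 11, 12, 13, 14, 16}
1 ∈ ((D ∖ B) ∖ ((A ∩ Cᶜ) Δ (C ∪ A)ᶜ))ᶜ but 1 ∉ ((D ∖ B) ∖ ((A ∪ Cᶜ) Δ (Cᶜ ∩ Aᶜ)))ᶜ, so they differ.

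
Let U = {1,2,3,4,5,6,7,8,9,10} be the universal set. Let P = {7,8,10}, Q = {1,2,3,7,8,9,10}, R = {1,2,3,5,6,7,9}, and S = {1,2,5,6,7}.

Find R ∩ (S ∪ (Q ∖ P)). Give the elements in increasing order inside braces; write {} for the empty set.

{1,2,3,5,6,7,9}

Q ∖ P = {1,2,3,9}
S ∪ (Q ∖ P) = {1,2,3,5,6,7,9}
R ∩ (S ∪ (Q ∖ P)) = {1,2,3,5,6,7,9}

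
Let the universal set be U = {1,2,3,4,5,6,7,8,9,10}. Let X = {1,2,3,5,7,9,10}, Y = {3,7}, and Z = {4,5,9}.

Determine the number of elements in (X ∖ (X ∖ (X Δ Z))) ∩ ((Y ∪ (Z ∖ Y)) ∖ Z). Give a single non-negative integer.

2

X Δ Z = {1,2,3,4,7,10}
X ∖ (X Δ Z) = {5,9}
X ∖ (X ∖ (X Δ Z)) = {1,2,3,7,10}
Z ∖ Y = {4,5,9}
Y ∪ (Z ∖ Y) = {3,4,5,7,9}
(Y ∪ (Z ∖ Y)) ∖ Z = {3,7}
(X ∖ (X ∖ (X Δ Z))) ∩ ((Y ∪ (Z ∖ Y)) ∖ Z) = {3,7}
|(X ∖ (X ∖ (X Δ Z))) ∩ ((Y ∪ (Z ∖ Y)) ∖ Z)| = 2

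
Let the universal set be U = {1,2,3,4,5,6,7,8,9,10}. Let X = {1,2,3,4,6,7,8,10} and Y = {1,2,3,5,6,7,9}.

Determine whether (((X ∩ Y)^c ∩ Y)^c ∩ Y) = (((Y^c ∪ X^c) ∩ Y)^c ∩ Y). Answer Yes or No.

Yes

X ∩ Y = {1,2,3,6,7}
(X ∩ Y)^c = {4,5,8,9,10}
(X ∩ Y)^c ∩ Y = {5,9}
((X ∩ Y)^c ∩ Y)^c = {1,2,3,4,6,7,8,10}
((X ∩ Y)^c ∩ Y)^c ∩ Y = {1,2,3,6,7}
Y^c = {4,8,10}
X^c = {5,9}
Y^c ∪ X^c = {4,5,8,9,10}
(Y^c ∪ X^c) ∩ Y = {5,9}
((Y^c ∪ X^c) ∩ Y)^c = {1,2,3,4,6,7,8,10}
((Y^c ∪ X^c) ∩ Y)^c ∩ Y = {1,2,3,6,7}
Both equal {1,2,3,6,7}, so ((X ∩ Y)^c ∩ Y)^c ∩ Y = ((Y^c ∪ X^c) ∩ Y)^c ∩ Y.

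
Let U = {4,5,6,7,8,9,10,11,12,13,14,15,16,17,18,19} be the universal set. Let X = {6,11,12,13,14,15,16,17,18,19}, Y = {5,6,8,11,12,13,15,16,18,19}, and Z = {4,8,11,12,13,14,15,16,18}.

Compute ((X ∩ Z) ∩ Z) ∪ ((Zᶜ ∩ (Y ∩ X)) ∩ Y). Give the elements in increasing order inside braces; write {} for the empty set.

X ∩ Z = {11,12,13,14,15,16,18}
(X ∩ Z) ∩ Z = {11,12,13,14,15,16,18}
Zᶜ = {5,6,7,9,10,17,19}
Y ∩ X = {6,11,12,13,15,16,18,19}
Zᶜ ∩ (Y ∩ X) = {6,19}
(Zᶜ ∩ (Y ∩ X)) ∩ Y = {6,19}
((X ∩ Z) ∩ Z) ∪ ((Zᶜ ∩ (Y ∩ X)) ∩ Y) = {6,11,12,13,14,15,16,18,19}

{6,11,12,13,14,15,16,18,19}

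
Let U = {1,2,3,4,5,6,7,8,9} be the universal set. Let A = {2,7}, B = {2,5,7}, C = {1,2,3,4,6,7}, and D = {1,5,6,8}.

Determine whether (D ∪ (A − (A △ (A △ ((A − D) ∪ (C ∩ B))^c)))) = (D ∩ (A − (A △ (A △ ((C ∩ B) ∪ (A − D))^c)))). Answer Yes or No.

A − D = {2,7}
C ∩ B = {2,7}
(A − D) ∪ (C ∩ B) = {2,7}
((A − D) ∪ (C ∩ B))^c = {1,3,4,5,6,8,9}
A △ ((A − D) ∪ (C ∩ B))^c = {1,2,3,4,5,6,7,8,9}
A △ (A △ ((A − D) ∪ (C ∩ B))^c) = {1,3,4,5,6,8,9}
A − (A △ (A △ ((A − D) ∪ (C ∩ B))^c)) = {2,7}
D ∪ (A − (A △ (A △ ((A − D) ∪ (C ∩ B))^c))) = {1,2,5,6,7,8}
(C ∩ B) ∪ (A − D) = {2,7}
((C ∩ B) ∪ (A − D))^c = {1,3,4,5,6,8,9}
A △ ((C ∩ B) ∪ (A − D))^c = {1,2,3,4,5,6,7,8,9}
A △ (A △ ((C ∩ B) ∪ (A − D))^c) = {1,3,4,5,6,8,9}
A − (A △ (A △ ((C ∩ B) ∪ (A − D))^c)) = {2,7}
D ∩ (A − (A △ (A △ ((C ∩ B) ∪ (A − D))^c))) = {}
1 ∈ D ∪ (A − (A △ (A △ ((A − D) ∪ (C ∩ B))^c))) but 1 ∉ D ∩ (A − (A △ (A △ ((C ∩ B) ∪ (A − D))^c))), so they differ.

No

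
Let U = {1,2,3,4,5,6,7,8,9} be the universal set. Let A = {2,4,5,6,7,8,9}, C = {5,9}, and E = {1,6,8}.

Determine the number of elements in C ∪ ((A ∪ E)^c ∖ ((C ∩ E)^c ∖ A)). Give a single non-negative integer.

2

A ∪ E = {1,2,4,5,6,7,8,9}
(A ∪ E)^c = {3}
C ∩ E = {}
(C ∩ E)^c = {1,2,3,4,5,6,7,8,9}
(C ∩ E)^c ∖ A = {1,3}
(A ∪ E)^c ∖ ((C ∩ E)^c ∖ A) = {}
C ∪ ((A ∪ E)^c ∖ ((C ∩ E)^c ∖ A)) = {5,9}
|C ∪ ((A ∪ E)^c ∖ ((C ∩ E)^c ∖ A))| = 2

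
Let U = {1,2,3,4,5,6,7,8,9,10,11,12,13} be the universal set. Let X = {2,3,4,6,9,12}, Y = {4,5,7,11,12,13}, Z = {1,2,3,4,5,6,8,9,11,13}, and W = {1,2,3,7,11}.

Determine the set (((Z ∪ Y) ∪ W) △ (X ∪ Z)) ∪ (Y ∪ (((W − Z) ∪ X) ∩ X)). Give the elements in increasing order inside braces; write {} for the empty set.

Z ∪ Y = {1,2,3,4,5,6,7,8,9,11,12,13}
(Z ∪ Y) ∪ W = {1,2,3,4,5,6,7,8,9,11,12,13}
X ∪ Z = {1,2,3,4,5,6,8,9,11,12,13}
((Z ∪ Y) ∪ W) △ (X ∪ Z) = {7}
W − Z = {7}
(W − Z) ∪ X = {2,3,4,6,7,9,12}
((W − Z) ∪ X) ∩ X = {2,3,4,6,9,12}
Y ∪ (((W − Z) ∪ X) ∩ X) = {2,3,4,5,6,7,9,11,12,13}
(((Z ∪ Y) ∪ W) △ (X ∪ Z)) ∪ (Y ∪ (((W − Z) ∪ X) ∩ X)) = {2,3,4,5,6,7,9,11,12,13}

{2,3,4,5,6,7,9,11,12,13}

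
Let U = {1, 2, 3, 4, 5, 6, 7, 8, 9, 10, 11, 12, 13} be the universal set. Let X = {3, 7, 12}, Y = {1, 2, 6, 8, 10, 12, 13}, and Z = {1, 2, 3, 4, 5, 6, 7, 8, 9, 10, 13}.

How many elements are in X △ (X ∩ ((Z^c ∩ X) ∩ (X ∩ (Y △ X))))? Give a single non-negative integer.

3

Z^c = {11, 12}
Z^c ∩ X = {12}
Y △ X = {1, 2, 3, 6, 7, 8, 10, 13}
X ∩ (Y △ X) = {3, 7}
(Z^c ∩ X) ∩ (X ∩ (Y △ X)) = {}
X ∩ ((Z^c ∩ X) ∩ (X ∩ (Y △ X))) = {}
X △ (X ∩ ((Z^c ∩ X) ∩ (X ∩ (Y △ X)))) = {3, 7, 12}
|X △ (X ∩ ((Z^c ∩ X) ∩ (X ∩ (Y △ X))))| = 3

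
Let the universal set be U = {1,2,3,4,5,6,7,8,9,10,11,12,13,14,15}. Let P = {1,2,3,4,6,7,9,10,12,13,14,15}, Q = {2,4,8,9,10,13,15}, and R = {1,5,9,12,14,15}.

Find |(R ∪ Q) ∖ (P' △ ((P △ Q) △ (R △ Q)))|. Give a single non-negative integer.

6

R ∪ Q = {1,2,4,5,8,9,10,12,13,14,15}
P' = {5,8,11}
P △ Q = {1,3,6,7,8,12,14}
R △ Q = {1,2,4,5,8,10,12,13,14}
(P △ Q) △ (R △ Q) = {2,3,4,5,6,7,10,13}
P' △ ((P △ Q) △ (R △ Q)) = {2,3,4,6,7,8,10,11,13}
(R ∪ Q) ∖ (P' △ ((P △ Q) △ (R △ Q))) = {1,5,9,12,14,15}
|(R ∪ Q) ∖ (P' △ ((P △ Q) △ (R △ Q)))| = 6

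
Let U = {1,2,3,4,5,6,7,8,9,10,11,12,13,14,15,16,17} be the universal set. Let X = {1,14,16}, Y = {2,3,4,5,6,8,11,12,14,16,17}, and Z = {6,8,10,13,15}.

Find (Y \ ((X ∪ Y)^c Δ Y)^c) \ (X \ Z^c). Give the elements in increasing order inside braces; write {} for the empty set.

X ∪ Y = {1,2,3,4,5,6,8,11,12,14,16,17}
(X ∪ Y)^c = {7,9,10,13,15}
(X ∪ Y)^c Δ Y = {2,3,4,5,6,7,8,9,10,11,12,13,14,15,16,17}
((X ∪ Y)^c Δ Y)^c = {1}
Y \ ((X ∪ Y)^c Δ Y)^c = {2,3,4,5,6,8,11,12,14,16,17}
Z^c = {1,2,3,4,5,7,9,11,12,14,16,17}
X \ Z^c = {}
(Y \ ((X ∪ Y)^c Δ Y)^c) \ (X \ Z^c) = {2,3,4,5,6,8,11,12,14,16,17}

{2,3,4,5,6,8,11,12,14,16,17}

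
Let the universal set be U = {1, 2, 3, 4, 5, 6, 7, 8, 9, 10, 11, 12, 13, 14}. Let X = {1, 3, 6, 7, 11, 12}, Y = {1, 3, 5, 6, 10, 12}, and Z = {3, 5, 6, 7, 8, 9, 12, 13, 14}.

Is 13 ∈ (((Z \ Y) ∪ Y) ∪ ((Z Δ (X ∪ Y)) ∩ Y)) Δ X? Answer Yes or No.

13 ∈ Z and 13 ∉ Y, so 13 ∈ Z \ Y
13 ∈ (Z \ Y) and 13 ∉ Y, so 13 ∈ (Z \ Y) ∪ Y
13 ∉ X and 13 ∉ Y, so 13 ∉ X ∪ Y
13 ∈ Z and 13 ∉ (X ∪ Y), so 13 ∈ Z Δ (X ∪ Y)
13 ∈ (Z Δ (X ∪ Y)) and 13 ∉ Y, so 13 ∉ (Z Δ (X ∪ Y)) ∩ Y
13 ∈ ((Z \ Y) ∪ Y) and 13 ∉ ((Z Δ (X ∪ Y)) ∩ Y), so 13 ∈ ((Z \ Y) ∪ Y) ∪ ((Z Δ (X ∪ Y)) ∩ Y)
13 ∈ (((Z \ Y) ∪ Y) ∪ ((Z Δ (X ∪ Y)) ∩ Y)) and 13 ∉ X, so 13 ∈ (((Z \ Y) ∪ Y) ∪ ((Z Δ (X ∪ Y)) ∩ Y)) Δ X

Yes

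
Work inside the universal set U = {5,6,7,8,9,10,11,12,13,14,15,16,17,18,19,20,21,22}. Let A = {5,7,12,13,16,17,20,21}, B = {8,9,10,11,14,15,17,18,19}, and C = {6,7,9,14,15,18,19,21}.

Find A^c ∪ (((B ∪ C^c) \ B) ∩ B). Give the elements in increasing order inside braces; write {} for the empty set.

A^c = {6,8,9,10,11,14,15,18,19,22}
C^c = {5,8,10,11,12,13,16,17,20,22}
B ∪ C^c = {5,8,9,10,11,12,13,14,15,16,17,18,19,20,22}
(B ∪ C^c) \ B = {5,12,13,16,20,22}
((B ∪ C^c) \ B) ∩ B = {}
A^c ∪ (((B ∪ C^c) \ B) ∩ B) = {6,8,9,10,11,14,15,18,19,22}

{6,8,9,10,11,14,15,18,19,22}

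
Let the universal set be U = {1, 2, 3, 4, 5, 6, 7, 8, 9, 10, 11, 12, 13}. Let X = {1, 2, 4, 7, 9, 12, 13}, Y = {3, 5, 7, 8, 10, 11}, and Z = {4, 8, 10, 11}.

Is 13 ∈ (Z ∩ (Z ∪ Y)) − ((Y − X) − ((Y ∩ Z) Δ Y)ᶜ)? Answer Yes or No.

No

13 ∉ Z and 13 ∉ Y, so 13 ∉ Z ∪ Y
13 ∉ Z and 13 ∉ (Z ∪ Y), so 13 ∉ Z ∩ (Z ∪ Y)
13 ∉ Y and 13 ∈ X, so 13 ∉ Y − X
13 ∉ Y and 13 ∉ Z, so 13 ∉ Y ∩ Z
13 ∉ (Y ∩ Z) and 13 ∉ Y, so 13 ∉ (Y ∩ Z) Δ Y
13 ∈ ((Y ∩ Z) Δ Y)ᶜ since 13 ∉ ((Y ∩ Z) Δ Y)
13 ∉ (Y − X) and 13 ∈ ((Y ∩ Z) Δ Y)ᶜ, so 13 ∉ (Y − X) − ((Y ∩ Z) Δ Y)ᶜ
13 ∉ (Z ∩ (Z ∪ Y)) and 13 ∉ ((Y − X) − ((Y ∩ Z) Δ Y)ᶜ), so 13 ∉ (Z ∩ (Z ∪ Y)) − ((Y − X) − ((Y ∩ Z) Δ Y)ᶜ)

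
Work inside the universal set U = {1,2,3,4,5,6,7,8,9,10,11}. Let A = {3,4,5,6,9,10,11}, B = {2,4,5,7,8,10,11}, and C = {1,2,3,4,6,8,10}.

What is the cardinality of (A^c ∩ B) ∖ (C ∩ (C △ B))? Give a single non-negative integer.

3

A^c = {1,2,7,8}
A^c ∩ B = {2,7,8}
C △ B = {1,3,5,6,7,11}
C ∩ (C △ B) = {1,3,6}
(A^c ∩ B) ∖ (C ∩ (C △ B)) = {2,7,8}
|(A^c ∩ B) ∖ (C ∩ (C △ B))| = 3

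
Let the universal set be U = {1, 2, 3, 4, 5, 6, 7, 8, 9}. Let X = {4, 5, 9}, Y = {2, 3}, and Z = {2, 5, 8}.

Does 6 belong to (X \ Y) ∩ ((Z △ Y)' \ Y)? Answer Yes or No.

6 ∉ X and 6 ∉ Y, so 6 ∉ X \ Y
6 ∉ Z and 6 ∉ Y, so 6 ∉ Z △ Y
6 ∈ (Z △ Y)' since 6 ∉ (Z △ Y)
6 ∈ (Z △ Y)' and 6 ∉ Y, so 6 ∈ (Z △ Y)' \ Y
6 ∉ (X \ Y) and 6 ∈ ((Z △ Y)' \ Y), so 6 ∉ (X \ Y) ∩ ((Z △ Y)' \ Y)

No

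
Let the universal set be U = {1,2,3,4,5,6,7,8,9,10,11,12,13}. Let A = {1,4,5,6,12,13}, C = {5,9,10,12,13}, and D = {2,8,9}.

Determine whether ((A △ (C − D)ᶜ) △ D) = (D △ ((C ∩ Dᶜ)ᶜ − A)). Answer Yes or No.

No

C − D = {5,10,12,13}
(C − D)ᶜ = {1,2,3,4,6,7,8,9,11}
A △ (C − D)ᶜ = {2,3,5,7,8,9,11,12,13}
(A △ (C − D)ᶜ) △ D = {3,5,7,11,12,13}
Dᶜ = {1,3,4,5,6,7,10,11,12,13}
C ∩ Dᶜ = {5,10,12,13}
(C ∩ Dᶜ)ᶜ = {1,2,3,4,6,7,8,9,11}
(C ∩ Dᶜ)ᶜ − A = {2,3,7,8,9,11}
D △ ((C ∩ Dᶜ)ᶜ − A) = {3,7,11}
5 ∈ (A △ (C − D)ᶜ) △ D but 5 ∉ D △ ((C ∩ Dᶜ)ᶜ − A), so they differ.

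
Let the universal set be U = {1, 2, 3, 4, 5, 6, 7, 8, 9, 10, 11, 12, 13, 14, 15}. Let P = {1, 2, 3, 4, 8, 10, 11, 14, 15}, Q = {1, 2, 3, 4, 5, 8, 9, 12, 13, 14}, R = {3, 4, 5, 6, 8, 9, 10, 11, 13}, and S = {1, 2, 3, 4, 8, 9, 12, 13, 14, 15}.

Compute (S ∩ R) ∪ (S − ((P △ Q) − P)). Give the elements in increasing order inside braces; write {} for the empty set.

{1, 2, 3, 4, 8, 9, 13, 14, 15}

S ∩ R = {3, 4, 8, 9, 13}
P △ Q = {5, 9, 10, 11, 12, 13, 15}
(P △ Q) − P = {5, 9, 12, 13}
S − ((P △ Q) − P) = {1, 2, 3, 4, 8, 14, 15}
(S ∩ R) ∪ (S − ((P △ Q) − P)) = {1, 2, 3, 4, 8, 9, 13, 14, 15}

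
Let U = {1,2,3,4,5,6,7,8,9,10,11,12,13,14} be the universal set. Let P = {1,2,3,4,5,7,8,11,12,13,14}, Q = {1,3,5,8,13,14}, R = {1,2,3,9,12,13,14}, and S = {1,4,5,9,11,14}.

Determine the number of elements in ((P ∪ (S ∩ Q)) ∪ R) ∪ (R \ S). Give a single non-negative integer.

12

S ∩ Q = {1,5,14}
P ∪ (S ∩ Q) = {1,2,3,4,5,7,8,11,12,13,14}
(P ∪ (S ∩ Q)) ∪ R = {1,2,3,4,5,7,8,9,11,12,13,14}
R \ S = {2,3,12,13}
((P ∪ (S ∩ Q)) ∪ R) ∪ (R \ S) = {1,2,3,4,5,7,8,9,11,12,13,14}
|((P ∪ (S ∩ Q)) ∪ R) ∪ (R \ S)| = 12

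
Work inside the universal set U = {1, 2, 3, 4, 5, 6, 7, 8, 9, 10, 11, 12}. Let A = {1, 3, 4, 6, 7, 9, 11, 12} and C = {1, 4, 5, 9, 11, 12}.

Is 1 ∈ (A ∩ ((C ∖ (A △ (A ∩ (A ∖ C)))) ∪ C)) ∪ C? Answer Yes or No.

Yes

1 ∈ A and 1 ∈ C, so 1 ∉ A ∖ C
1 ∈ A and 1 ∉ (A ∖ C), so 1 ∉ A ∩ (A ∖ C)
1 ∈ A and 1 ∉ (A ∩ (A ∖ C)), so 1 ∈ A △ (A ∩ (A ∖ C))
1 ∈ C and 1 ∈ (A △ (A ∩ (A ∖ C))), so 1 ∉ C ∖ (A △ (A ∩ (A ∖ C)))
1 ∉ (C ∖ (A △ (A ∩ (A ∖ C)))) and 1 ∈ C, so 1 ∈ (C ∖ (A △ (A ∩ (A ∖ C)))) ∪ C
1 ∈ A and 1 ∈ ((C ∖ (A △ (A ∩ (A ∖ C)))) ∪ C), so 1 ∈ A ∩ ((C ∖ (A △ (A ∩ (A ∖ C)))) ∪ C)
1 ∈ (A ∩ ((C ∖ (A △ (A ∩ (A ∖ C)))) ∪ C)) and 1 ∈ C, so 1 ∈ (A ∩ ((C ∖ (A △ (A ∩ (A ∖ C)))) ∪ C)) ∪ C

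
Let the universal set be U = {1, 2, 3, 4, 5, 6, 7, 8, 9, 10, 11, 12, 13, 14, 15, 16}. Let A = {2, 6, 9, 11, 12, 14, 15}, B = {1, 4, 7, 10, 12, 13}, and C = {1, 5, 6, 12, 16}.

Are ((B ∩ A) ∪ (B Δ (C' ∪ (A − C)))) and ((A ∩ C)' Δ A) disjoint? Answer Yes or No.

No

B ∩ A = {12}
C' = {2, 3, 4, 7, 8, 9, 10, 11, 13, 14, 15}
A − C = {2, 9, 11, 14, 15}
C' ∪ (A − C) = {2, 3, 4, 7, 8, 9, 10, 11, 13, 14, 15}
B Δ (C' ∪ (A − C)) = {1, 2, 3, 8, 9, 11, 12, 14, 15}
(B ∩ A) ∪ (B Δ (C' ∪ (A − C))) = {1, 2, 3, 8, 9, 11, 12, 14, 15}
A ∩ C = {6, 12}
(A ∩ C)' = {1, 2, 3, 4, 5, 7, 8, 9, 10, 11, 13, 14, 15, 16}
(A ∩ C)' Δ A = {1, 3, 4, 5, 6, 7, 8, 10, 12, 13, 16}
1 lies in both, so they are not disjoint.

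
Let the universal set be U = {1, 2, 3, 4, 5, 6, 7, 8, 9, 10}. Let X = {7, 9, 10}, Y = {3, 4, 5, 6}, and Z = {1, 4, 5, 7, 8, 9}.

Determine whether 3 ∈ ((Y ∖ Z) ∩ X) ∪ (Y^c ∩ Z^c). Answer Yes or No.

No

3 ∈ Y and 3 ∉ Z, so 3 ∈ Y ∖ Z
3 ∈ (Y ∖ Z) and 3 ∉ X, so 3 ∉ (Y ∖ Z) ∩ X
3 ∈ Y, so 3 ∉ Y^c
3 ∉ Z, so 3 ∈ Z^c
3 ∉ Y^c and 3 ∈ Z^c, so 3 ∉ Y^c ∩ Z^c
3 ∉ ((Y ∖ Z) ∩ X) and 3 ∉ (Y^c ∩ Z^c), so 3 ∉ ((Y ∖ Z) ∩ X) ∪ (Y^c ∩ Z^c)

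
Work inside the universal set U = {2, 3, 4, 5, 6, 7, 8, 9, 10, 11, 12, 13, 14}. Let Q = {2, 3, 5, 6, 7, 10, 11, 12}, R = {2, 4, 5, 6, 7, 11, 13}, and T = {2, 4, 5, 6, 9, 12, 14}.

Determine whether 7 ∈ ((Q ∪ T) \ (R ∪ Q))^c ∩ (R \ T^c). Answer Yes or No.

7 ∈ Q and 7 ∉ T, so 7 ∈ Q ∪ T
7 ∈ R and 7 ∈ Q, so 7 ∈ R ∪ Q
7 ∈ (Q ∪ T) and 7 ∈ (R ∪ Q), so 7 ∉ (Q ∪ T) \ (R ∪ Q)
7 ∈ ((Q ∪ T) \ (R ∪ Q))^c since 7 ∉ ((Q ∪ T) \ (R ∪ Q))
7 ∉ T, so 7 ∈ T^c
7 ∈ R and 7 ∈ T^c, so 7 ∉ R \ T^c
7 ∈ ((Q ∪ T) \ (R ∪ Q))^c and 7 ∉ (R \ T^c), so 7 ∉ ((Q ∪ T) \ (R ∪ Q))^c ∩ (R \ T^c)

No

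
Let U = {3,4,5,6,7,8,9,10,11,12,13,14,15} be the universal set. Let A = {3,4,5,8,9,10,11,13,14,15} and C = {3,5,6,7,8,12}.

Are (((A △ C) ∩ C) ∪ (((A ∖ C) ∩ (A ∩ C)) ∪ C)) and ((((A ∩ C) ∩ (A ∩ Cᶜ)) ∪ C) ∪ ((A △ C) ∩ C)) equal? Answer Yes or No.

Yes

A △ C = {4,6,7,9,10,11,12,13,14,15}
(A △ C) ∩ C = {6,7,12}
A ∖ C = {4,9,10,11,13,14,15}
A ∩ C = {3,5,8}
(A ∖ C) ∩ (A ∩ C) = {}
((A ∖ C) ∩ (A ∩ C)) ∪ C = {3,5,6,7,8,12}
((A △ C) ∩ C) ∪ (((A ∖ C) ∩ (A ∩ C)) ∪ C) = {3,5,6,7,8,12}
Cᶜ = {4,9,10,11,13,14,15}
A ∩ Cᶜ = {4,9,10,11,13,14,15}
(A ∩ C) ∩ (A ∩ Cᶜ) = {}
((A ∩ C) ∩ (A ∩ Cᶜ)) ∪ C = {3,5,6,7,8,12}
(((A ∩ C) ∩ (A ∩ Cᶜ)) ∪ C) ∪ ((A △ C) ∩ C) = {3,5,6,7,8,12}
Both equal {3,5,6,7,8,12}, so ((A △ C) ∩ C) ∪ (((A ∖ C) ∩ (A ∩ C)) ∪ C) = (((A ∩ C) ∩ (A ∩ Cᶜ)) ∪ C) ∪ ((A △ C) ∩ C).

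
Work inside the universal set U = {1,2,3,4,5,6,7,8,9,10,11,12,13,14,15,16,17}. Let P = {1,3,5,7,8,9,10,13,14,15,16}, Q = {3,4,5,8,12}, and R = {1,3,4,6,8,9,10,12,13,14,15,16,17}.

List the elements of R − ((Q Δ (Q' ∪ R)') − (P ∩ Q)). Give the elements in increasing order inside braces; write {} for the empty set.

Q' = {1,2,6,7,9,10,11,13,14,15,16,17}
Q' ∪ R = {1,2,3,4,6,7,8,9,10,11,12,13,14,15,16,17}
(Q' ∪ R)' = {5}
Q Δ (Q' ∪ R)' = {3,4,8,12}
P ∩ Q = {3,5,8}
(Q Δ (Q' ∪ R)') − (P ∩ Q) = {4,12}
R − ((Q Δ (Q' ∪ R)') − (P ∩ Q)) = {1,3,6,8,9,10,13,14,15,16,17}

{1,3,6,8,9,10,13,14,15,16,17}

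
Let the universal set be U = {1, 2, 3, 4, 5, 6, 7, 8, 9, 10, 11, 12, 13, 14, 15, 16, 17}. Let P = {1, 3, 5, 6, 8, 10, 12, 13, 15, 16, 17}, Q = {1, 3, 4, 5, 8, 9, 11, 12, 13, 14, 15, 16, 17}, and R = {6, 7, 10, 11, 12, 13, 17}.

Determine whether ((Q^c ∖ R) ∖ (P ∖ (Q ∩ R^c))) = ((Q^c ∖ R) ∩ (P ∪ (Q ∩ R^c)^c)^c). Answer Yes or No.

Q^c = {2, 6, 7, 10}
Q^c ∖ R = {2}
R^c = {1, 2, 3, 4, 5, 8, 9, 14, 15, 16}
Q ∩ R^c = {1, 3, 4, 5, 8, 9, 14, 15, 16}
P ∖ (Q ∩ R^c) = {6, 10, 12, 13, 17}
(Q^c ∖ R) ∖ (P ∖ (Q ∩ R^c)) = {2}
(Q ∩ R^c)^c = {2, 6, 7, 10, 11, 12, 13, 17}
P ∪ (Q ∩ R^c)^c = {1, 2, 3, 5, 6, 7, 8, 10, 11, 12, 13, 15, 16, 17}
(P ∪ (Q ∩ R^c)^c)^c = {4, 9, 14}
(Q^c ∖ R) ∩ (P ∪ (Q ∩ R^c)^c)^c = {}
2 ∈ (Q^c ∖ R) ∖ (P ∖ (Q ∩ R^c)) but 2 ∉ (Q^c ∖ R) ∩ (P ∪ (Q ∩ R^c)^c)^c, so they differ.

No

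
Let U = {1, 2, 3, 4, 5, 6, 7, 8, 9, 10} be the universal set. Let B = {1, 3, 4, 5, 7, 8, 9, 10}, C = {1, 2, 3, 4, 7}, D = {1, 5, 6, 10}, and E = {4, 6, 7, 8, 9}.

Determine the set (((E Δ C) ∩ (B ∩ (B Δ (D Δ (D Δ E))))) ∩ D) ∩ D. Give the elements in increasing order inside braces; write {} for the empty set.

{1}

E Δ C = {1, 2, 3, 6, 8, 9}
D Δ E = {1, 4, 5, 7, 8, 9, 10}
D Δ (D Δ E) = {4, 6, 7, 8, 9}
B Δ (D Δ (D Δ E)) = {1, 3, 5, 6, 10}
B ∩ (B Δ (D Δ (D Δ E))) = {1, 3, 5, 10}
(E Δ C) ∩ (B ∩ (B Δ (D Δ (D Δ E)))) = {1, 3}
((E Δ C) ∩ (B ∩ (B Δ (D Δ (D Δ E))))) ∩ D = {1}
(((E Δ C) ∩ (B ∩ (B Δ (D Δ (D Δ E))))) ∩ D) ∩ D = {1}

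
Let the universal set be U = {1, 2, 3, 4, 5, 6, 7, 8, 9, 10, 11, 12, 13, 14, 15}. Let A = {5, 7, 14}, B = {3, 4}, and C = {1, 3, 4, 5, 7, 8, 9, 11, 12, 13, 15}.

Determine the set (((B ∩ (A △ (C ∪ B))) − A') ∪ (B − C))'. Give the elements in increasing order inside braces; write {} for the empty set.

C ∪ B = {1, 3, 4, 5, 7, 8, 9, 11, 12, 13, 15}
A △ (C ∪ B) = {1, 3, 4, 8, 9, 11, 12, 13, 14, 15}
B ∩ (A △ (C ∪ B)) = {3, 4}
A' = {1, 2, 3, 4, 6, 8, 9, 10, 11, 12, 13, 15}
(B ∩ (A △ (C ∪ B))) − A' = {}
B − C = {}
((B ∩ (A △ (C ∪ B))) − A') ∪ (B − C) = {}
(((B ∩ (A △ (C ∪ B))) − A') ∪ (B − C))' = {1, 2, 3, 4, 5, 6, 7, 8, 9, 10, 11, 12, 13, 14, 15}

{1, 2, 3, 4, 5, 6, 7, 8, 9, 10, 11, 12, 13, 14, 15}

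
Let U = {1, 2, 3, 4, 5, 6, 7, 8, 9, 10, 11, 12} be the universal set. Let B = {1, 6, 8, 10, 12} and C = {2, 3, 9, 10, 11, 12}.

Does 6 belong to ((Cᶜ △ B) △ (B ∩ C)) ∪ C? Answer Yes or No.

No

6 ∉ C, so 6 ∈ Cᶜ
6 ∈ Cᶜ and 6 ∈ B, so 6 ∉ Cᶜ △ B
6 ∈ B and 6 ∉ C, so 6 ∉ B ∩ C
6 ∉ (Cᶜ △ B) and 6 ∉ (B ∩ C), so 6 ∉ (Cᶜ △ B) △ (B ∩ C)
6 ∉ ((Cᶜ △ B) △ (B ∩ C)) and 6 ∉ C, so 6 ∉ ((Cᶜ △ B) △ (B ∩ C)) ∪ C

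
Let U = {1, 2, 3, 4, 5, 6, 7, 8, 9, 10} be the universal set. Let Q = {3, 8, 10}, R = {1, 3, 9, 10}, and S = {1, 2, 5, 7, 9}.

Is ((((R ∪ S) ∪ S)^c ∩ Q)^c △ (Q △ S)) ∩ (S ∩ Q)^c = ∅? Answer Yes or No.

No

R ∪ S = {1, 2, 3, 5, 7, 9, 10}
(R ∪ S) ∪ S = {1, 2, 3, 5, 7, 9, 10}
((R ∪ S) ∪ S)^c = {4, 6, 8}
((R ∪ S) ∪ S)^c ∩ Q = {8}
(((R ∪ S) ∪ S)^c ∩ Q)^c = {1, 2, 3, 4, 5, 6, 7, 9, 10}
Q △ S = {1, 2, 3, 5, 7, 8, 9, 10}
(((R ∪ S) ∪ S)^c ∩ Q)^c △ (Q △ S) = {4, 6, 8}
S ∩ Q = {}
(S ∩ Q)^c = {1, 2, 3, 4, 5, 6, 7, 8, 9, 10}
4 lies in both, so they are not disjoint.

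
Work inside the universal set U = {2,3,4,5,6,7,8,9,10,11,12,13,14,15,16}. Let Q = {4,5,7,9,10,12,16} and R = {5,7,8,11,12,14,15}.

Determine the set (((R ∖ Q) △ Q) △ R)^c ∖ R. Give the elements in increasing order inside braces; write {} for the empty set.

{2,3,6,13}

R ∖ Q = {8,11,14,15}
(R ∖ Q) △ Q = {4,5,7,8,9,10,11,12,14,15,16}
((R ∖ Q) △ Q) △ R = {4,9,10,16}
(((R ∖ Q) △ Q) △ R)^c = {2,3,5,6,7,8,11,12,13,14,15}
(((R ∖ Q) △ Q) △ R)^c ∖ R = {2,3,6,13}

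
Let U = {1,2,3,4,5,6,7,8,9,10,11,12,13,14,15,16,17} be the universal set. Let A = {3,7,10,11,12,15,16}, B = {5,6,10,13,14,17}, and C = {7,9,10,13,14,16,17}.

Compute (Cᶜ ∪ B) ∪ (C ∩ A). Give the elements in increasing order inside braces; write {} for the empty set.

{1,2,3,4,5,6,7,8,10,11,12,13,14,15,16,17}

Cᶜ = {1,2,3,4,5,6,8,11,12,15}
Cᶜ ∪ B = {1,2,3,4,5,6,8,10,11,12,13,14,15,17}
C ∩ A = {7,10,16}
(Cᶜ ∪ B) ∪ (C ∩ A) = {1,2,3,4,5,6,7,8,10,11,12,13,14,15,16,17}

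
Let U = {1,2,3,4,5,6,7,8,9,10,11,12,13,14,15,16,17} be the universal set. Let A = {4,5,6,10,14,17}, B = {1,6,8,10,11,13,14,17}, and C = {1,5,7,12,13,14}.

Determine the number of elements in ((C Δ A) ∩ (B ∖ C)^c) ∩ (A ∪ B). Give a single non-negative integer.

3

C Δ A = {1,4,6,7,10,12,13,17}
B ∖ C = {6,8,10,11,17}
(B ∖ C)^c = {1,2,3,4,5,7,9,12,13,14,15,16}
(C Δ A) ∩ (B ∖ C)^c = {1,4,7,12,13}
A ∪ B = {1,4,5,6,8,10,11,13,14,17}
((C Δ A) ∩ (B ∖ C)^c) ∩ (A ∪ B) = {1,4,13}
|((C Δ A) ∩ (B ∖ C)^c) ∩ (A ∪ B)| = 3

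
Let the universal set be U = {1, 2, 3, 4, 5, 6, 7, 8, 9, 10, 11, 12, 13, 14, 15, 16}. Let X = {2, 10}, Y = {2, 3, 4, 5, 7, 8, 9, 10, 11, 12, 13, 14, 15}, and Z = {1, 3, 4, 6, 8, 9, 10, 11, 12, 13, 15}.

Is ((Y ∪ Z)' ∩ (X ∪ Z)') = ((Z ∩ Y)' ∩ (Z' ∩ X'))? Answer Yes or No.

Y ∪ Z = {1, 2, 3, 4, 5, 6, 7, 8, 9, 10, 11, 12, 13, 14, 15}
(Y ∪ Z)' = {16}
X ∪ Z = {1, 2, 3, 4, 6, 8, 9, 10, 11, 12, 13, 15}
(X ∪ Z)' = {5, 7, 14, 16}
(Y ∪ Z)' ∩ (X ∪ Z)' = {16}
Z ∩ Y = {3, 4, 8, 9, 10, 11, 12, 13, 15}
(Z ∩ Y)' = {1, 2, 5, 6, 7, 14, 16}
Z' = {2, 5, 7, 14, 16}
X' = {1, 3, 4, 5, 6, 7, 8, 9, 11, 12, 13, 14, 15, 16}
Z' ∩ X' = {5, 7, 14, 16}
(Z ∩ Y)' ∩ (Z' ∩ X') = {5, 7, 14, 16}
5 ∈ (Z ∩ Y)' ∩ (Z' ∩ X') but 5 ∉ (Y ∪ Z)' ∩ (X ∪ Z)', so they differ.

No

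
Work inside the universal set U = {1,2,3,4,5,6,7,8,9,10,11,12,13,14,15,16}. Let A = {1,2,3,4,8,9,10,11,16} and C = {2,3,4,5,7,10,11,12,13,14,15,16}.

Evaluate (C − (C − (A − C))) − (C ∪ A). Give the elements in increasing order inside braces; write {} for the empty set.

A − C = {1,8,9}
C − (A − C) = {2,3,4,5,7,10,11,12,13,14,15,16}
C − (C − (A − C)) = {}
C ∪ A = {1,2,3,4,5,7,8,9,10,11,12,13,14,15,16}
(C − (C − (A − C))) − (C ∪ A) = {}

{}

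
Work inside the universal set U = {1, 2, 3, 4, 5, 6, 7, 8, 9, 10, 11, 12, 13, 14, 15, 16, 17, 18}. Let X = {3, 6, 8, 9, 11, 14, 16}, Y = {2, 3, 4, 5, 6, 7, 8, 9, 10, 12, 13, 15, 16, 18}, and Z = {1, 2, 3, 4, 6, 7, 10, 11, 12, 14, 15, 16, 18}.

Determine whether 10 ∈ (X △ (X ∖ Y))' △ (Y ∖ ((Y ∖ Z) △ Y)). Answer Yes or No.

10 ∉ X and 10 ∈ Y, so 10 ∉ X ∖ Y
10 ∉ X and 10 ∉ (X ∖ Y), so 10 ∉ X △ (X ∖ Y)
10 ∈ (X △ (X ∖ Y))' since 10 ∉ (X △ (X ∖ Y))
10 ∈ Y and 10 ∈ Z, so 10 ∉ Y ∖ Z
10 ∉ (Y ∖ Z) and 10 ∈ Y, so 10 ∈ (Y ∖ Z) △ Y
10 ∈ Y and 10 ∈ ((Y ∖ Z) △ Y), so 10 ∉ Y ∖ ((Y ∖ Z) △ Y)
10 ∈ (X △ (X ∖ Y))' and 10 ∉ (Y ∖ ((Y ∖ Z) △ Y)), so 10 ∈ (X △ (X ∖ Y))' △ (Y ∖ ((Y ∖ Z) △ Y))

Yes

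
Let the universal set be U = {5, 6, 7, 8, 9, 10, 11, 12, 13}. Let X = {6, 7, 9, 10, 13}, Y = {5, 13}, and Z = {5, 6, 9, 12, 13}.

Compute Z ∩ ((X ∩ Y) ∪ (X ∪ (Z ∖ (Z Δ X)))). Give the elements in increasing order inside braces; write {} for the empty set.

X ∩ Y = {13}
Z Δ X = {5, 7, 10, 12}
Z ∖ (Z Δ X) = {6, 9, 13}
X ∪ (Z ∖ (Z Δ X)) = {6, 7, 9, 10, 13}
(X ∩ Y) ∪ (X ∪ (Z ∖ (Z Δ X))) = {6, 7, 9, 10, 13}
Z ∩ ((X ∩ Y) ∪ (X ∪ (Z ∖ (Z Δ X)))) = {6, 9, 13}

{6, 9, 13}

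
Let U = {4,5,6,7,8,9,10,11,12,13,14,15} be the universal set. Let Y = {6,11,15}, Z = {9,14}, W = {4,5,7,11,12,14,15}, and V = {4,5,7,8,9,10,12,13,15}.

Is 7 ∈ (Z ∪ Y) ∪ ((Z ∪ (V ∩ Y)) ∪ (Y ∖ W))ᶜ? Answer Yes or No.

Yes

7 ∉ Z and 7 ∉ Y, so 7 ∉ Z ∪ Y
7 ∈ V and 7 ∉ Y, so 7 ∉ V ∩ Y
7 ∉ Z and 7 ∉ (V ∩ Y), so 7 ∉ Z ∪ (V ∩ Y)
7 ∉ Y and 7 ∈ W, so 7 ∉ Y ∖ W
7 ∉ (Z ∪ (V ∩ Y)) and 7 ∉ (Y ∖ W), so 7 ∉ (Z ∪ (V ∩ Y)) ∪ (Y ∖ W)
7 ∈ ((Z ∪ (V ∩ Y)) ∪ (Y ∖ W))ᶜ since 7 ∉ ((Z ∪ (V ∩ Y)) ∪ (Y ∖ W))
7 ∉ (Z ∪ Y) and 7 ∈ ((Z ∪ (V ∩ Y)) ∪ (Y ∖ W))ᶜ, so 7 ∈ (Z ∪ Y) ∪ ((Z ∪ (V ∩ Y)) ∪ (Y ∖ W))ᶜ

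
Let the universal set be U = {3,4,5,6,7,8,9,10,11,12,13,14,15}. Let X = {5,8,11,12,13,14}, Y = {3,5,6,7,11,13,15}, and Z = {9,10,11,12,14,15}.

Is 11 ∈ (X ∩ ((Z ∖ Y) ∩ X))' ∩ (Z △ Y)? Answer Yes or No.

11 ∈ Z and 11 ∈ Y, so 11 ∉ Z ∖ Y
11 ∉ (Z ∖ Y) and 11 ∈ X, so 11 ∉ (Z ∖ Y) ∩ X
11 ∈ X and 11 ∉ ((Z ∖ Y) ∩ X), so 11 ∉ X ∩ ((Z ∖ Y) ∩ X)
11 ∈ (X ∩ ((Z ∖ Y) ∩ X))' since 11 ∉ (X ∩ ((Z ∖ Y) ∩ X))
11 ∈ Z and 11 ∈ Y, so 11 ∉ Z △ Y
11 ∈ (X ∩ ((Z ∖ Y) ∩ X))' and 11 ∉ (Z △ Y), so 11 ∉ (X ∩ ((Z ∖ Y) ∩ X))' ∩ (Z △ Y)

No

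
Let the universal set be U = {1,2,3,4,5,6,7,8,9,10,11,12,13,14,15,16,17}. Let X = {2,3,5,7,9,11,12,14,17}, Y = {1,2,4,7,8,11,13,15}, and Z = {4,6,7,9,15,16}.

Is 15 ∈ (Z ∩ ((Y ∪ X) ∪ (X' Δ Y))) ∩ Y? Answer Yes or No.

Yes

15 ∈ Y and 15 ∉ X, so 15 ∈ Y ∪ X
15 ∉ X, so 15 ∈ X'
15 ∈ X' and 15 ∈ Y, so 15 ∉ X' Δ Y
15 ∈ (Y ∪ X) and 15 ∉ (X' Δ Y), so 15 ∈ (Y ∪ X) ∪ (X' Δ Y)
15 ∈ Z and 15 ∈ ((Y ∪ X) ∪ (X' Δ Y)), so 15 ∈ Z ∩ ((Y ∪ X) ∪ (X' Δ Y))
15 ∈ (Z ∩ ((Y ∪ X) ∪ (X' Δ Y))) and 15 ∈ Y, so 15 ∈ (Z ∩ ((Y ∪ X) ∪ (X' Δ Y))) ∩ Y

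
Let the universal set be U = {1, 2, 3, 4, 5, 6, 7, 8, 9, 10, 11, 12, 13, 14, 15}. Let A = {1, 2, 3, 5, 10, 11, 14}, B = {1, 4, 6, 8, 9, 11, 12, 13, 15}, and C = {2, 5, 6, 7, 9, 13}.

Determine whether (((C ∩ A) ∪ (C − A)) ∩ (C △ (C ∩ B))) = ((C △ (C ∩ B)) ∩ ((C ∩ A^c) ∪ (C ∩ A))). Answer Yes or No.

Yes

C ∩ A = {2, 5}
C − A = {6, 7, 9, 13}
(C ∩ A) ∪ (C − A) = {2, 5, 6, 7, 9, 13}
C ∩ B = {6, 9, 13}
C △ (C ∩ B) = {2, 5, 7}
((C ∩ A) ∪ (C − A)) ∩ (C △ (C ∩ B)) = {2, 5, 7}
A^c = {4, 6, 7, 8, 9, 12, 13, 15}
C ∩ A^c = {6, 7, 9, 13}
(C ∩ A^c) ∪ (C ∩ A) = {2, 5, 6, 7, 9, 13}
(C △ (C ∩ B)) ∩ ((C ∩ A^c) ∪ (C ∩ A)) = {2, 5, 7}
Both equal {2, 5, 7}, so ((C ∩ A) ∪ (C − A)) ∩ (C △ (C ∩ B)) = (C △ (C ∩ B)) ∩ ((C ∩ A^c) ∪ (C ∩ A)).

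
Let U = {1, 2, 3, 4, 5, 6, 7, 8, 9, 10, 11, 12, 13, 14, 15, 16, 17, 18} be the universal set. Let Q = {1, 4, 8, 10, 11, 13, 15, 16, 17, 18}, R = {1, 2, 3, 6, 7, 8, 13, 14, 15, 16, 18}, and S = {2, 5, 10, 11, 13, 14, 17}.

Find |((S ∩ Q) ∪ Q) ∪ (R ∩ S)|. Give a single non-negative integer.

12

S ∩ Q = {10, 11, 13, 17}
(S ∩ Q) ∪ Q = {1, 4, 8, 10, 11, 13, 15, 16, 17, 18}
R ∩ S = {2, 13, 14}
((S ∩ Q) ∪ Q) ∪ (R ∩ S) = {1, 2, 4, 8, 10, 11, 13, 14, 15, 16, 17, 18}
|((S ∩ Q) ∪ Q) ∪ (R ∩ S)| = 12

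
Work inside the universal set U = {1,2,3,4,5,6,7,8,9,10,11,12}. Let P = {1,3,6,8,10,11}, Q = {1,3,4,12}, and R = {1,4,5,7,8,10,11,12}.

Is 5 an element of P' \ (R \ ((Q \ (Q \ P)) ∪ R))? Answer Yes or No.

Yes

5 ∉ P, so 5 ∈ P'
5 ∉ Q and 5 ∉ P, so 5 ∉ Q \ P
5 ∉ Q and 5 ∉ (Q \ P), so 5 ∉ Q \ (Q \ P)
5 ∉ (Q \ (Q \ P)) and 5 ∈ R, so 5 ∈ (Q \ (Q \ P)) ∪ R
5 ∈ R and 5 ∈ ((Q \ (Q \ P)) ∪ R), so 5 ∉ R \ ((Q \ (Q \ P)) ∪ R)
5 ∈ P' and 5 ∉ (R \ ((Q \ (Q \ P)) ∪ R)), so 5 ∈ P' \ (R \ ((Q \ (Q \ P)) ∪ R))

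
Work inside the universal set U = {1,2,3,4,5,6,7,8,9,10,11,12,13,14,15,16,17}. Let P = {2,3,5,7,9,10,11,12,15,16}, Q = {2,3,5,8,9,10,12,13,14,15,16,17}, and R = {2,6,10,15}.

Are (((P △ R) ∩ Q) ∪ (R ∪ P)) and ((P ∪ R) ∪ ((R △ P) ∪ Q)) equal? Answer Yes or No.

P △ R = {3,5,6,7,9,11,12,16}
(P △ R) ∩ Q = {3,5,9,12,16}
R ∪ P = {2,3,5,6,7,9,10,11,12,15,16}
((P △ R) ∩ Q) ∪ (R ∪ P) = {2,3,5,6,7,9,10,11,12,15,16}
P ∪ R = {2,3,5,6,7,9,10,11,12,15,16}
R △ P = {3,5,6,7,9,11,12,16}
(R △ P) ∪ Q = {2,3,5,6,7,8,9,10,11,12,13,14,15,16,17}
(P ∪ R) ∪ ((R △ P) ∪ Q) = {2,3,5,6,7,8,9,10,11,12,13,14,15,16,17}
8 ∈ (P ∪ R) ∪ ((R △ P) ∪ Q) but 8 ∉ ((P △ R) ∩ Q) ∪ (R ∪ P), so they differ.

No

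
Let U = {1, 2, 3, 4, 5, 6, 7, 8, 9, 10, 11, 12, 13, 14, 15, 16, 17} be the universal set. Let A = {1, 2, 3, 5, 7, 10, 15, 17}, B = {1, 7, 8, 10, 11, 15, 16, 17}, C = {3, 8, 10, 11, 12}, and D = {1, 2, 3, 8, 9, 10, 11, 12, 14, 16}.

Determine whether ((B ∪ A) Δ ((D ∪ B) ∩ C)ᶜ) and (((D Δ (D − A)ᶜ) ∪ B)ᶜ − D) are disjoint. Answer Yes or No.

B ∪ A = {1, 2, 3, 5, 7, 8, 10, 11, 15, 16, 17}
D ∪ B = {1, 2, 3, 7, 8, 9, 10, 11, 12, 14, 15, 16, 17}
(D ∪ B) ∩ C = {3, 8, 10, 11, 12}
((D ∪ B) ∩ C)ᶜ = {1, 2, 4, 5, 6, 7, 9, 13, 14, 15, 16, 17}
(B ∪ A) Δ ((D ∪ B) ∩ C)ᶜ = {3, 4, 6, 8, 9, 10, 11, 13, 14}
D − A = {8, 9, 11, 12, 14, 16}
(D − A)ᶜ = {1, 2, 3, 4, 5, 6, 7, 10, 13, 15, 17}
D Δ (D − A)ᶜ = {4, 5, 6, 7, 8, 9, 11, 12, 13, 14, 15, 16, 17}
(D Δ (D − A)ᶜ) ∪ B = {1, 4, 5, 6, 7, 8, 9, 10, 11, 12, 13, 14, 15, 16, 17}
((D Δ (D − A)ᶜ) ∪ B)ᶜ = {2, 3}
((D Δ (D − A)ᶜ) ∪ B)ᶜ − D = {}
{3, 4, 6, 8, 9, 10, 11, 13, 14} and {} share no elements.

Yes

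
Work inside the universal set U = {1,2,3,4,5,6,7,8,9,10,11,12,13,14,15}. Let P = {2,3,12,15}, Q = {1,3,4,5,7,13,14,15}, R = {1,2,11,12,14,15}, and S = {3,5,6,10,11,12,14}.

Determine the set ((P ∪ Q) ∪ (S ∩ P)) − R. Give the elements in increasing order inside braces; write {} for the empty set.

P ∪ Q = {1,2,3,4,5,7,12,13,14,15}
S ∩ P = {3,12}
(P ∪ Q) ∪ (S ∩ P) = {1,2,3,4,5,7,12,13,14,15}
((P ∪ Q) ∪ (S ∩ P)) − R = {3,4,5,7,13}

{3,4,5,7,13}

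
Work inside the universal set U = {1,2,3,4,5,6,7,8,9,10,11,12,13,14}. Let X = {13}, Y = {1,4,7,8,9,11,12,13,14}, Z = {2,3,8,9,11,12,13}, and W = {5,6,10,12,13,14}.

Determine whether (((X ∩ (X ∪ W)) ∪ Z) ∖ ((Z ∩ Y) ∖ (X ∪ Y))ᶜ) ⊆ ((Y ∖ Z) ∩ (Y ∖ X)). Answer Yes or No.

X ∪ W = {5,6,10,12,13,14}
X ∩ (X ∪ W) = {13}
(X ∩ (X ∪ W)) ∪ Z = {2,3,8,9,11,12,13}
Z ∩ Y = {8,9,11,12,13}
X ∪ Y = {1,4,7,8,9,11,12,13,14}
(Z ∩ Y) ∖ (X ∪ Y) = {}
((Z ∩ Y) ∖ (X ∪ Y))ᶜ = {1,2,3,4,5,6,7,8,9,10,11,12,13,14}
((X ∩ (X ∪ W)) ∪ Z) ∖ ((Z ∩ Y) ∖ (X ∪ Y))ᶜ = {}
Y ∖ Z = {1,4,7,14}
Y ∖ X = {1,4,7,8,9,11,12,14}
(Y ∖ Z) ∩ (Y ∖ X) = {1,4,7,14}
Every element of {} is in {1,4,7,14}, so ((X ∩ (X ∪ W)) ∪ Z) ∖ ((Z ∩ Y) ∖ (X ∪ Y))ᶜ ⊆ (Y ∖ Z) ∩ (Y ∖ X).

Yes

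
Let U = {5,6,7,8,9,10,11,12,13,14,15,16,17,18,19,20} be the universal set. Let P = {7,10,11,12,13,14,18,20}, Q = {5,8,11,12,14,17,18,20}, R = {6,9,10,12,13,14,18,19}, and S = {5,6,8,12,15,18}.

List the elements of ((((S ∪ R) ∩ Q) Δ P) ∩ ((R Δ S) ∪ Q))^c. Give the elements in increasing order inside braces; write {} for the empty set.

{6,7,9,12,14,15,16,17,18,19}

S ∪ R = {5,6,8,9,10,12,13,14,15,18,19}
(S ∪ R) ∩ Q = {5,8,12,14,18}
((S ∪ R) ∩ Q) Δ P = {5,7,8,10,11,13,20}
R Δ S = {5,8,9,10,13,14,15,19}
(R Δ S) ∪ Q = {5,8,9,10,11,12,13,14,15,17,18,19,20}
(((S ∪ R) ∩ Q) Δ P) ∩ ((R Δ S) ∪ Q) = {5,8,10,11,13,20}
((((S ∪ R) ∩ Q) Δ P) ∩ ((R Δ S) ∪ Q))^c = {6,7,9,12,14,15,16,17,18,19}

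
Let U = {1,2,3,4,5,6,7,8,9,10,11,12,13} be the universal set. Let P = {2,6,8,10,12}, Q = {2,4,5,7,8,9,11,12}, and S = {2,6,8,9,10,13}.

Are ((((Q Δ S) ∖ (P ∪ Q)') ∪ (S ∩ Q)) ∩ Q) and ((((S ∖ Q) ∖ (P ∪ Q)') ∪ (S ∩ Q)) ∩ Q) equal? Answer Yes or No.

Q Δ S = {4,5,6,7,10,11,12,13}
P ∪ Q = {2,4,5,6,7,8,9,10,11,12}
(P ∪ Q)' = {1,3,13}
(Q Δ S) ∖ (P ∪ Q)' = {4,5,6,7,10,11,12}
S ∩ Q = {2,8,9}
((Q Δ S) ∖ (P ∪ Q)') ∪ (S ∩ Q) = {2,4,5,6,7,8,9,10,11,12}
(((Q Δ S) ∖ (P ∪ Q)') ∪ (S ∩ Q)) ∩ Q = {2,4,5,7,8,9,11,12}
S ∖ Q = {6,10,13}
(S ∖ Q) ∖ (P ∪ Q)' = {6,10}
((S ∖ Q) ∖ (P ∪ Q)') ∪ (S ∩ Q) = {2,6,8,9,10}
(((S ∖ Q) ∖ (P ∪ Q)') ∪ (S ∩ Q)) ∩ Q = {2,8,9}
4 ∈ (((Q Δ S) ∖ (P ∪ Q)') ∪ (S ∩ Q)) ∩ Q but 4 ∉ (((S ∖ Q) ∖ (P ∪ Q)') ∪ (S ∩ Q)) ∩ Q, so they differ.

No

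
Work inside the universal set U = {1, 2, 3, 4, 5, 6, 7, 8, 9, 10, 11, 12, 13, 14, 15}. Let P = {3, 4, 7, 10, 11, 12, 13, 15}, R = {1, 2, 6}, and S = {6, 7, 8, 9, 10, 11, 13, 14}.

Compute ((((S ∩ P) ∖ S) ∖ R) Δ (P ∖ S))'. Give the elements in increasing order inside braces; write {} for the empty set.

S ∩ P = {7, 10, 11, 13}
(S ∩ P) ∖ S = {}
((S ∩ P) ∖ S) ∖ R = {}
P ∖ S = {3, 4, 12, 15}
(((S ∩ P) ∖ S) ∖ R) Δ (P ∖ S) = {3, 4, 12, 15}
((((S ∩ P) ∖ S) ∖ R) Δ (P ∖ S))' = {1, 2, 5, 6, 7, 8, 9, 10, 11, 13, 14}

{1, 2, 5, 6, 7, 8, 9, 10, 11, 13, 14}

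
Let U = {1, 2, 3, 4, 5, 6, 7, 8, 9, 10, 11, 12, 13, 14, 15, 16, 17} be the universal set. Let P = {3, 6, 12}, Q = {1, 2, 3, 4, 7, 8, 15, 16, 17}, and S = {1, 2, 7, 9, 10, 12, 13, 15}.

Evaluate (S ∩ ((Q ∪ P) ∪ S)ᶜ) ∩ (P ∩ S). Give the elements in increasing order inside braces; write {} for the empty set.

Q ∪ P = {1, 2, 3, 4, 6, 7, 8, 12, 15, 16, 17}
(Q ∪ P) ∪ S = {1, 2, 3, 4, 6, 7, 8, 9, 10, 12, 13, 15, 16, 17}
((Q ∪ P) ∪ S)ᶜ = {5, 11, 14}
S ∩ ((Q ∪ P) ∪ S)ᶜ = {}
P ∩ S = {12}
(S ∩ ((Q ∪ P) ∪ S)ᶜ) ∩ (P ∩ S) = {}

{}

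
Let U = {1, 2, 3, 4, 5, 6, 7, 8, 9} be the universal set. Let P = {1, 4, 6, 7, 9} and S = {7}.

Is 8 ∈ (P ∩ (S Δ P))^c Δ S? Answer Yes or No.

8 ∉ S and 8 ∉ P, so 8 ∉ S Δ P
8 ∉ P and 8 ∉ (S Δ P), so 8 ∉ P ∩ (S Δ P)
8 ∈ (P ∩ (S Δ P))^c since 8 ∉ (P ∩ (S Δ P))
8 ∈ (P ∩ (S Δ P))^c and 8 ∉ S, so 8 ∈ (P ∩ (S Δ P))^c Δ S

Yes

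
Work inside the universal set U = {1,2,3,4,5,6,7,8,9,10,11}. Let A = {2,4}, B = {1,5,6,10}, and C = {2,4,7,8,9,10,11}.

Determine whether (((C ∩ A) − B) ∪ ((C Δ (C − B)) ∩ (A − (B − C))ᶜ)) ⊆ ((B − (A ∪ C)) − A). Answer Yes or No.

C ∩ A = {2,4}
(C ∩ A) − B = {2,4}
C − B = {2,4,7,8,9,11}
C Δ (C − B) = {10}
B − C = {1,5,6}
A − (B − C) = {2,4}
(A − (B − C))ᶜ = {1,3,5,6,7,8,9,10,11}
(C Δ (C − B)) ∩ (A − (B − C))ᶜ = {10}
((C ∩ A) − B) ∪ ((C Δ (C − B)) ∩ (A − (B − C))ᶜ) = {2,4,10}
A ∪ C = {2,4,7,8,9,10,11}
B − (A ∪ C) = {1,5,6}
(B − (A ∪ C)) − A = {1,5,6}
2 ∈ ((C ∩ A) − B) ∪ ((C Δ (C − B)) ∩ (A − (B − C))ᶜ) but 2 ∉ (B − (A ∪ C)) − A, so the inclusion fails.

No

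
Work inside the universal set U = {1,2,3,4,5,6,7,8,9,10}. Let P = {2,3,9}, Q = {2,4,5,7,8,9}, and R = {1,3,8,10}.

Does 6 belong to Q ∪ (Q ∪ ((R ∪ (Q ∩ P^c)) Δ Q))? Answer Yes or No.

No

6 ∉ P, so 6 ∈ P^c
6 ∉ Q and 6 ∈ P^c, so 6 ∉ Q ∩ P^c
6 ∉ R and 6 ∉ (Q ∩ P^c), so 6 ∉ R ∪ (Q ∩ P^c)
6 ∉ (R ∪ (Q ∩ P^c)) and 6 ∉ Q, so 6 ∉ (R ∪ (Q ∩ P^c)) Δ Q
6 ∉ Q and 6 ∉ ((R ∪ (Q ∩ P^c)) Δ Q), so 6 ∉ Q ∪ ((R ∪ (Q ∩ P^c)) Δ Q)
6 ∉ Q and 6 ∉ (Q ∪ ((R ∪ (Q ∩ P^c)) Δ Q)), so 6 ∉ Q ∪ (Q ∪ ((R ∪ (Q ∩ P^c)) Δ Q))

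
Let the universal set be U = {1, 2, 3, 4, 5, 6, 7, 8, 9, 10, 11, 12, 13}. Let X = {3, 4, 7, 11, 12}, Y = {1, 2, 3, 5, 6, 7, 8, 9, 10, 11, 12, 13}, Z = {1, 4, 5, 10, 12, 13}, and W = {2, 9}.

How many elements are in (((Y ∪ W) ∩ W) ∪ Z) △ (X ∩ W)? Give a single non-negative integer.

Y ∪ W = {1, 2, 3, 5, 6, 7, 8, 9, 10, 11, 12, 13}
(Y ∪ W) ∩ W = {2, 9}
((Y ∪ W) ∩ W) ∪ Z = {1, 2, 4, 5, 9, 10, 12, 13}
X ∩ W = {}
(((Y ∪ W) ∩ W) ∪ Z) △ (X ∩ W) = {1, 2, 4, 5, 9, 10, 12, 13}
|(((Y ∪ W) ∩ W) ∪ Z) △ (X ∩ W)| = 8

8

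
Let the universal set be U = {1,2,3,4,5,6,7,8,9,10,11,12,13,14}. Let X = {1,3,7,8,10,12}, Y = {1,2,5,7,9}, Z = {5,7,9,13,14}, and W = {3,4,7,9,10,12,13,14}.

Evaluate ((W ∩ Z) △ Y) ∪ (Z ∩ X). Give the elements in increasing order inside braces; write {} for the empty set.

W ∩ Z = {7,9,13,14}
(W ∩ Z) △ Y = {1,2,5,13,14}
Z ∩ X = {7}
((W ∩ Z) △ Y) ∪ (Z ∩ X) = {1,2,5,7,13,14}

{1,2,5,7,13,14}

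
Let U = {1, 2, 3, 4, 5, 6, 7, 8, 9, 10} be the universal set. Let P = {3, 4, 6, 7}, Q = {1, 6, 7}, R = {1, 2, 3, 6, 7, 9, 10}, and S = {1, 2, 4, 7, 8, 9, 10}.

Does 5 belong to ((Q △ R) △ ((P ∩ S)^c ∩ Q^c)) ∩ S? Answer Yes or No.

No

5 ∉ Q and 5 ∉ R, so 5 ∉ Q △ R
5 ∉ P and 5 ∉ S, so 5 ∉ P ∩ S
5 ∈ (P ∩ S)^c since 5 ∉ (P ∩ S)
5 ∉ Q, so 5 ∈ Q^c
5 ∈ (P ∩ S)^c and 5 ∈ Q^c, so 5 ∈ (P ∩ S)^c ∩ Q^c
5 ∉ (Q △ R) and 5 ∈ ((P ∩ S)^c ∩ Q^c), so 5 ∈ (Q △ R) △ ((P ∩ S)^c ∩ Q^c)
5 ∈ ((Q △ R) △ ((P ∩ S)^c ∩ Q^c)) and 5 ∉ S, so 5 ∉ ((Q △ R) △ ((P ∩ S)^c ∩ Q^c)) ∩ S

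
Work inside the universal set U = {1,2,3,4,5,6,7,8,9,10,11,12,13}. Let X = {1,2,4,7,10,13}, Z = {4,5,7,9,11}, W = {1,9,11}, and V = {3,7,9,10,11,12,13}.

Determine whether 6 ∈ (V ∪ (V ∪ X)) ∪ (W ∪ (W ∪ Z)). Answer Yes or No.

No

6 ∉ V and 6 ∉ X, so 6 ∉ V ∪ X
6 ∉ V and 6 ∉ (V ∪ X), so 6 ∉ V ∪ (V ∪ X)
6 ∉ W and 6 ∉ Z, so 6 ∉ W ∪ Z
6 ∉ W and 6 ∉ (W ∪ Z), so 6 ∉ W ∪ (W ∪ Z)
6 ∉ (V ∪ (V ∪ X)) and 6 ∉ (W ∪ (W ∪ Z)), so 6 ∉ (V ∪ (V ∪ X)) ∪ (W ∪ (W ∪ Z))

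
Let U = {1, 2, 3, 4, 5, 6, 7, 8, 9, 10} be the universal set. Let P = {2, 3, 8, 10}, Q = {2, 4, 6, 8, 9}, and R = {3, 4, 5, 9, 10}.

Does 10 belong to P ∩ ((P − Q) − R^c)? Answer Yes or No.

10 ∈ P and 10 ∉ Q, so 10 ∈ P − Q
10 ∈ R, so 10 ∉ R^c
10 ∈ (P − Q) and 10 ∉ R^c, so 10 ∈ (P − Q) − R^c
10 ∈ P and 10 ∈ ((P − Q) − R^c), so 10 ∈ P ∩ ((P − Q) − R^c)

Yes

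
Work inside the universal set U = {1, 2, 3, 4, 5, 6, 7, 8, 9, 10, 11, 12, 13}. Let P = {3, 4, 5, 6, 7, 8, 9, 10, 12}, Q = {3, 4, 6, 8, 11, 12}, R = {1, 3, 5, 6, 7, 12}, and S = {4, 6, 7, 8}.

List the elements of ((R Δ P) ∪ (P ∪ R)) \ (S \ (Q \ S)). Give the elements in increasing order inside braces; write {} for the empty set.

{1, 3, 5, 9, 10, 12}

R Δ P = {1, 4, 8, 9, 10}
P ∪ R = {1, 3, 4, 5, 6, 7, 8, 9, 10, 12}
(R Δ P) ∪ (P ∪ R) = {1, 3, 4, 5, 6, 7, 8, 9, 10, 12}
Q \ S = {3, 11, 12}
S \ (Q \ S) = {4, 6, 7, 8}
((R Δ P) ∪ (P ∪ R)) \ (S \ (Q \ S)) = {1, 3, 5, 9, 10, 12}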